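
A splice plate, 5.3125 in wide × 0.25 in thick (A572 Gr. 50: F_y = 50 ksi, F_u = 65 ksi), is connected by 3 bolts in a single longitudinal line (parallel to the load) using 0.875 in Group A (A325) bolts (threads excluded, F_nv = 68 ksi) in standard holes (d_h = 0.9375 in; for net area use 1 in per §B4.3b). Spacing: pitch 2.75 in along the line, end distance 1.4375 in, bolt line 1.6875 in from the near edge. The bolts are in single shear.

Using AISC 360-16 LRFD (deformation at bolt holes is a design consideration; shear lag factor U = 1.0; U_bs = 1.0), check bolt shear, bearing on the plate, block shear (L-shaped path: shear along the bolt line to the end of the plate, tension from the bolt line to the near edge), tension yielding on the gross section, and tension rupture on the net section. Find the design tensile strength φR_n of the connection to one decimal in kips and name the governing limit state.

46.9 kips (block shear governs)

Bolt shear: A_b = π(0.875)²/4 = 0.60132 in². φR_n = 0.75 × 68 × 0.60132 × 3 × 1 = 92.0 kips.
Bearing (0.25 in plate, F_u = 65 ksi): end bolts L_c = 1.4375 − 0.9375/2 = 0.96875, R_n = min(1.2×0.96875×0.25×65, 2.4×0.875×0.25×65) = 18.891 kips/bolt; interior L_c = 2.75 − 0.9375 = 1.8125, R_n = 34.125 kips/bolt. φR_n = 0.75 × (1×18.891 + 2×34.125) = 65.4 kips.
Block shear: shear path 1×[1.4375+2×2.75] = 1×6.9375 in, A_gv = 1.7344, A_nv = 1×(6.9375 − 2.5×1)×0.25 = 1.1094 in²; tension to near edge: (1.6875 − 0.5×1)×0.25 = 0.29688 in². R_n = min(0.6×65×1.1094, 0.6×50×1.7344) + 1.0×65×0.29688 = min(43.267, 52.032) + 19.297 = 62.564 kips. φR_n = 0.75 × 62.564 = 46.9 kips.
Tension yield (gross): A_g = 5.3125×0.25 = 1.3281 in². φR_n = 0.90 × 50 × 1.3281 = 59.8 kips.
Tension rupture (net): A_n = (5.3125 − 1×1)×0.25 = 1.0781 in² (U = 1.0, A_e = A_n). φR_n = 0.75 × 65 × 1.0781 = 52.6 kips.
Governing: min(92.0, 65.4, 46.9, 59.8, 52.6) = 46.9 kips → block shear.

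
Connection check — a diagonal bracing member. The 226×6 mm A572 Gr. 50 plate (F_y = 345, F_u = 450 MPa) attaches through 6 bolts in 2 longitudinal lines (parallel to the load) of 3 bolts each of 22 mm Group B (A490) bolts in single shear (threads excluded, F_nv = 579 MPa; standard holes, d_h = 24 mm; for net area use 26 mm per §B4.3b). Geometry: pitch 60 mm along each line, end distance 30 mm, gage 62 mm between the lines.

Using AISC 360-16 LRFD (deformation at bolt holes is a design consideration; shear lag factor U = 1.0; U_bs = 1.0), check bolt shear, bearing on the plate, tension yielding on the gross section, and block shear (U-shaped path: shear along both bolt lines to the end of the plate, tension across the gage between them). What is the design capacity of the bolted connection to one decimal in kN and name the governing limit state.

279.5 kN (block shear governs)

Bolt shear: A_b = π(22)²/4 = 380.13 mm². φR_n = 0.75 × 579 × 380.13 × 6 × 1 = 990.4 kN.
Bearing (6 mm plate, F_u = 450 MPa): end bolts L_c = 30 − 24/2 = 18, R_n = min(1.2×18×6×450, 2.4×22×6×450) = 58.32 kN/bolt; interior L_c = 60 − 24 = 36, R_n = 116.64 kN/bolt. φR_n = 0.75 × (2×58.32 + 4×116.64) = 437.4 kN.
Tension yield (gross): A_g = 226×6 = 1356 mm². φR_n = 0.90 × 345 × 1356 = 421.0 kN.
Block shear: shear path 2×[30+2×60] = 2×150 mm, A_gv = 1800, A_nv = 2×(150 − 2.5×26)×6 = 1020 mm²; tension across gage: (62 − 1×26)×6 = 216 mm². R_n = min(0.6×450×1020, 0.6×345×1800) + 1.0×450×216 = min(275.4, 372.6) + 97.2 = 372.6 kN. φR_n = 0.75 × 372.6 = 279.5 kN.
Governing: min(990.4, 437.4, 421.0, 279.5) = 279.5 kN → block shear.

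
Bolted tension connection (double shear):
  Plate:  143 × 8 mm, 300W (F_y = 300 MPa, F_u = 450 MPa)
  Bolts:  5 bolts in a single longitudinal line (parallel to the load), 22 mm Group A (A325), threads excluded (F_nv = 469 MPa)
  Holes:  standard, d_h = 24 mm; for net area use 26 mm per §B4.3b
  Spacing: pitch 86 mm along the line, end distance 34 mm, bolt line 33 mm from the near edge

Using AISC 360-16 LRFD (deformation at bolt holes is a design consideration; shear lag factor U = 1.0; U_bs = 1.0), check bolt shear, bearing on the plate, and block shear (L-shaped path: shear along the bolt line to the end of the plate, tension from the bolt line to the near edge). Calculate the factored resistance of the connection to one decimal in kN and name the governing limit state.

462.2 kN (block shear governs)

Bolt shear: A_b = π(22)²/4 = 380.13 mm². φR_n = 0.75 × 469 × 380.13 × 5 × 2 = 1337.1 kN.
Bearing (8 mm plate, F_u = 450 MPa): end bolts L_c = 34 − 24/2 = 22, R_n = min(1.2×22×8×450, 2.4×22×8×450) = 95.04 kN/bolt; interior L_c = 86 − 24 = 62, R_n = 190.08 kN/bolt. φR_n = 0.75 × (1×95.04 + 4×190.08) = 641.5 kN.
Block shear: shear path 1×[34+4×86] = 1×378 mm, A_gv = 3024, A_nv = 1×(378 − 4.5×26)×8 = 2088 mm²; tension to near edge: (33 − 0.5×26)×8 = 160 mm². R_n = min(0.6×450×2088, 0.6×300×3024) + 1.0×450×160 = min(563.76, 544.32) + 72 = 616.32 kN. φR_n = 0.75 × 616.32 = 462.2 kN.
Governing: min(1337.1, 641.5, 462.2) = 462.2 kN → block shear.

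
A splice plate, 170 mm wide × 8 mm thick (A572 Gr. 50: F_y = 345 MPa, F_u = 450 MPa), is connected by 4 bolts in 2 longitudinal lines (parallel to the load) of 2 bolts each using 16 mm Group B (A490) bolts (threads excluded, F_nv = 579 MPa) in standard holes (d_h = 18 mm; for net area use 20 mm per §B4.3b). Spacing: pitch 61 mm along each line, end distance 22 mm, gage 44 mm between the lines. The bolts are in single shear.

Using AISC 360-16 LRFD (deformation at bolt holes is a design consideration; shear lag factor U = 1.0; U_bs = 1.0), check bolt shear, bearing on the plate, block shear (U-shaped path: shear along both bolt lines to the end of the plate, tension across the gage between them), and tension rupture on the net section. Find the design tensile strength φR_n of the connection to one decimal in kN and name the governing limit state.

Bolt shear: A_b = π(16)²/4 = 201.06 mm². φR_n = 0.75 × 579 × 201.06 × 4 × 1 = 349.2 kN.
Bearing (8 mm plate, F_u = 450 MPa): end bolts L_c = 22 − 18/2 = 13, R_n = min(1.2×13×8×450, 2.4×16×8×450) = 56.16 kN/bolt; interior L_c = 61 − 18 = 43, R_n = 138.24 kN/bolt. φR_n = 0.75 × (2×56.16 + 2×138.24) = 291.6 kN.
Block shear: shear path 2×[22+1×61] = 2×83 mm, A_gv = 1328, A_nv = 2×(83 − 1.5×20)×8 = 848 mm²; tension across gage: (44 − 1×20)×8 = 192 mm². R_n = min(0.6×450×848, 0.6×345×1328) + 1.0×450×192 = min(228.96, 274.9) + 86.4 = 315.36 kN. φR_n = 0.75 × 315.36 = 236.5 kN.
Tension rupture (net): A_n = (170 − 2×20)×8 = 1040 mm² (U = 1.0, A_e = A_n). φR_n = 0.75 × 450 × 1040 = 351.0 kN.
Governing: min(349.2, 291.6, 236.5, 351.0) = 236.5 kN → block shear.

236.5 kN (block shear governs)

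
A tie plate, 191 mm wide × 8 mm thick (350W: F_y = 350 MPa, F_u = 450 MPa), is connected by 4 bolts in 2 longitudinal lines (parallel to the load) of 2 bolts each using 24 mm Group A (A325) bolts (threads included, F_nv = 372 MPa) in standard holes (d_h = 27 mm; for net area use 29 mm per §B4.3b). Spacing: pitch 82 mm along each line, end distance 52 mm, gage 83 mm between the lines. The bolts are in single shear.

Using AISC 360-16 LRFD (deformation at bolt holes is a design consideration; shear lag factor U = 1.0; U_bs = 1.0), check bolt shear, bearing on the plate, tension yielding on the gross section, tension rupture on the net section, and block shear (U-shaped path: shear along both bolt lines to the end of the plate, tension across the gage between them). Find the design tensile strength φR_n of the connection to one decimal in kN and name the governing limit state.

Bolt shear: A_b = π(24)²/4 = 452.39 mm². φR_n = 0.75 × 372 × 452.39 × 4 × 1 = 504.9 kN.
Bearing (8 mm plate, F_u = 450 MPa): end bolts L_c = 52 − 27/2 = 38.5, R_n = min(1.2×38.5×8×450, 2.4×24×8×450) = 166.32 kN/bolt; interior L_c = 82 − 27 = 55, R_n = 207.36 kN/bolt. φR_n = 0.75 × (2×166.32 + 2×207.36) = 560.5 kN.
Tension yield (gross): A_g = 191×8 = 1528 mm². φR_n = 0.90 × 350 × 1528 = 481.3 kN.
Tension rupture (net): A_n = (191 − 2×29)×8 = 1064 mm² (U = 1.0, A_e = A_n). φR_n = 0.75 × 450 × 1064 = 359.1 kN.
Block shear: shear path 2×[52+1×82] = 2×134 mm, A_gv = 2144, A_nv = 2×(134 − 1.5×29)×8 = 1448 mm²; tension across gage: (83 − 1×29)×8 = 432 mm². R_n = min(0.6×450×1448, 0.6×350×2144) + 1.0×450×432 = min(390.96, 450.24) + 194.4 = 585.36 kN. φR_n = 0.75 × 585.36 = 439.0 kN.
Governing: min(504.9, 560.5, 481.3, 359.1, 439.0) = 359.1 kN → net-section rupture.

359.1 kN (net-section rupture governs)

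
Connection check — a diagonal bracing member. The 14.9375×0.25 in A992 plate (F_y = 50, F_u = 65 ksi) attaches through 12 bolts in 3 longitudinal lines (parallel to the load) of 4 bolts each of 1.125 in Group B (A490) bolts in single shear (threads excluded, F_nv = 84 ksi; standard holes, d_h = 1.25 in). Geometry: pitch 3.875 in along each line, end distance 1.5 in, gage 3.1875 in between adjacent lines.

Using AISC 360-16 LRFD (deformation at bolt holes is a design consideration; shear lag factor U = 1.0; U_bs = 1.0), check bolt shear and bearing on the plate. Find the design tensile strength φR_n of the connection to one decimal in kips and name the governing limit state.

Bolt shear: A_b = π(1.125)²/4 = 0.99402 in². φR_n = 0.75 × 84 × 0.99402 × 12 × 1 = 751.5 kips.
Bearing (0.25 in plate, F_u = 65 ksi): end bolts L_c = 1.5 − 1.25/2 = 0.875, R_n = min(1.2×0.875×0.25×65, 2.4×1.125×0.25×65) = 17.063 kips/bolt; interior L_c = 3.875 − 1.25 = 2.625, R_n = 43.875 kips/bolt. φR_n = 0.75 × (3×17.063 + 9×43.875) = 334.5 kips.
Governing: min(751.5, 334.5) = 334.5 kips → bearing.

334.5 kips (bearing governs)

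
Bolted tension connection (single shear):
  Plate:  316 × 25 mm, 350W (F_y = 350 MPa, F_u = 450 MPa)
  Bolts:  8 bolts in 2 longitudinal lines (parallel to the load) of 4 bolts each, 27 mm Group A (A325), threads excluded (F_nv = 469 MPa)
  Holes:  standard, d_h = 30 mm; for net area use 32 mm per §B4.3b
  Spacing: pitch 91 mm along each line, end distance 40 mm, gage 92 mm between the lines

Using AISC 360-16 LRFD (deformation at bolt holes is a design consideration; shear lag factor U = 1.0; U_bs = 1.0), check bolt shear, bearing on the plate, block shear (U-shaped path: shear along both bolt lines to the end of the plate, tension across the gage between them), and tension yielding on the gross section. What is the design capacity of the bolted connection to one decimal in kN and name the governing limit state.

1611.2 kN (bolt shear governs)

Bolt shear: A_b = π(27)²/4 = 572.56 mm². φR_n = 0.75 × 469 × 572.56 × 8 × 1 = 1611.2 kN.
Bearing (25 mm plate, F_u = 450 MPa): end bolts L_c = 40 − 30/2 = 25, R_n = min(1.2×25×25×450, 2.4×27×25×450) = 337.5 kN/bolt; interior L_c = 91 − 30 = 61, R_n = 729 kN/bolt. φR_n = 0.75 × (2×337.5 + 6×729) = 3786.8 kN.
Block shear: shear path 2×[40+3×91] = 2×313 mm, A_gv = 15650, A_nv = 2×(313 − 3.5×32)×25 = 10050 mm²; tension across gage: (92 − 1×32)×25 = 1500 mm². R_n = min(0.6×450×10050, 0.6×350×15650) + 1.0×450×1500 = min(2713.5, 3286.5) + 675 = 3388.5 kN. φR_n = 0.75 × 3388.5 = 2541.4 kN.
Tension yield (gross): A_g = 316×25 = 7900 mm². φR_n = 0.90 × 350 × 7900 = 2488.5 kN.
Governing: min(1611.2, 3786.8, 2541.4, 2488.5) = 1611.2 kN → bolt shear.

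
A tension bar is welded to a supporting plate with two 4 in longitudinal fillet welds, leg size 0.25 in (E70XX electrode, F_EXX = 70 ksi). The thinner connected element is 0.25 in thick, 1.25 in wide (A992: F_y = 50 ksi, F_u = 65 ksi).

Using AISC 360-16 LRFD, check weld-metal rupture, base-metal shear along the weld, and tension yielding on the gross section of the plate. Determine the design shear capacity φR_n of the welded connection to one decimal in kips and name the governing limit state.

Weld metal: throat = 0.707×0.25 = 0.17675 in, L = 2×4 = 8 in. φR_n = 0.75 × 0.6 × 70 × 0.17675 × 8 = 44.5 kips.
Base metal shear (0.25 in plate): yield φR_n = 1.0×0.6×50×0.25×8 = 60.0 kips; rupture φR_n = 0.75×0.6×65×0.25×8 = 58.5 kips; take 58.5 kips (rupture).
Tension yield (gross): A_g = 1.25×0.25 = 0.3125 in². φR_n = 0.90 × 50 × 0.3125 = 14.1 kips.
Governing: min(44.5, 58.5, 14.1) = 14.1 kips → gross-section yield.

14.1 kips (gross-section yield governs)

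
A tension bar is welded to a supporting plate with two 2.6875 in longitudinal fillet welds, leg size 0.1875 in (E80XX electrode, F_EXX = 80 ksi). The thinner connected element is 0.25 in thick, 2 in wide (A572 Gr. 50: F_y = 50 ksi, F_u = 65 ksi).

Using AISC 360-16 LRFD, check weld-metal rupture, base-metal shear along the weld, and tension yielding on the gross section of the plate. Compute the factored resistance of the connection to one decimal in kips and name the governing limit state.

22.5 kips (gross-section yield governs)

Weld metal: throat = 0.707×0.1875 = 0.13256 in, L = 2×2.6875 = 5.375 in. φR_n = 0.75 × 0.6 × 80 × 0.13256 × 5.375 = 25.7 kips.
Base metal shear (0.25 in plate): yield φR_n = 1.0×0.6×50×0.25×5.375 = 40.3 kips; rupture φR_n = 0.75×0.6×65×0.25×5.375 = 39.3 kips; take 39.3 kips (rupture).
Tension yield (gross): A_g = 2×0.25 = 0.5 in². φR_n = 0.90 × 50 × 0.5 = 22.5 kips.
Governing: min(25.7, 39.3, 22.5) = 22.5 kips → gross-section yield.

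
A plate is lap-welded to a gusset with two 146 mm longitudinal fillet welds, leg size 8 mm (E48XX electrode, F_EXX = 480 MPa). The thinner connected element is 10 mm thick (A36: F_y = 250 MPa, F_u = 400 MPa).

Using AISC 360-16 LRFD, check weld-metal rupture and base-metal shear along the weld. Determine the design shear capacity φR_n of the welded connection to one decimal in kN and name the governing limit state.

Weld metal: throat = 0.707×8 = 5.656 mm, L = 2×146 = 292 mm. φR_n = 0.75 × 0.6 × 480 × 5.656 × 292 = 356.7 kN.
Base metal shear (10 mm plate): yield φR_n = 1.0×0.6×250×10×292 = 438.0 kN; rupture φR_n = 0.75×0.6×400×10×292 = 525.6 kN; take 438.0 kN (yield).
Governing: min(356.7, 438.0) = 356.7 kN → weld metal.

356.7 kN (weld metal governs)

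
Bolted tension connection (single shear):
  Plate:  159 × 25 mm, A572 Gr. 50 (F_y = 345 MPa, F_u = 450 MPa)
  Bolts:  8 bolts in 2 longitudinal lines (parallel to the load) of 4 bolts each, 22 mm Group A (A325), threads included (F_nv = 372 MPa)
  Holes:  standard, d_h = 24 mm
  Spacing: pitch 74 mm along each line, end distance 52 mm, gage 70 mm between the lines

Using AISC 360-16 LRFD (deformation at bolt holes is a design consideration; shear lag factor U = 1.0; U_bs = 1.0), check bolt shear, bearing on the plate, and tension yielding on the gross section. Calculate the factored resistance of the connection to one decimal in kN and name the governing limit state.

Bolt shear: A_b = π(22)²/4 = 380.13 mm². φR_n = 0.75 × 372 × 380.13 × 8 × 1 = 848.5 kN.
Bearing (25 mm plate, F_u = 450 MPa): end bolts L_c = 52 − 24/2 = 40, R_n = min(1.2×40×25×450, 2.4×22×25×450) = 540 kN/bolt; interior L_c = 74 − 24 = 50, R_n = 594 kN/bolt. φR_n = 0.75 × (2×540 + 6×594) = 3483.0 kN.
Tension yield (gross): A_g = 159×25 = 3975 mm². φR_n = 0.90 × 345 × 3975 = 1234.2 kN.
Governing: min(848.5, 3483.0, 1234.2) = 848.5 kN → bolt shear.

848.5 kN (bolt shear governs)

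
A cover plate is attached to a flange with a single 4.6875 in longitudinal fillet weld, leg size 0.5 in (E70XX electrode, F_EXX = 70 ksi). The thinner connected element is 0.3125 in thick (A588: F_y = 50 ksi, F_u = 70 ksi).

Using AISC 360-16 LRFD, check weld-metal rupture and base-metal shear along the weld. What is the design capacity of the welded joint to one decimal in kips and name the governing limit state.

43.9 kips (base-metal shear governs)

Weld metal: throat = 0.707×0.5 = 0.3535 in, L = 4.6875 in. φR_n = 0.75 × 0.6 × 70 × 0.3535 × 4.6875 = 52.2 kips.
Base metal shear (0.3125 in plate): yield φR_n = 1.0×0.6×50×0.3125×4.6875 = 43.9 kips; rupture φR_n = 0.75×0.6×70×0.3125×4.6875 = 46.1 kips; take 43.9 kips (yield).
Governing: min(52.2, 43.9) = 43.9 kips → base-metal shear.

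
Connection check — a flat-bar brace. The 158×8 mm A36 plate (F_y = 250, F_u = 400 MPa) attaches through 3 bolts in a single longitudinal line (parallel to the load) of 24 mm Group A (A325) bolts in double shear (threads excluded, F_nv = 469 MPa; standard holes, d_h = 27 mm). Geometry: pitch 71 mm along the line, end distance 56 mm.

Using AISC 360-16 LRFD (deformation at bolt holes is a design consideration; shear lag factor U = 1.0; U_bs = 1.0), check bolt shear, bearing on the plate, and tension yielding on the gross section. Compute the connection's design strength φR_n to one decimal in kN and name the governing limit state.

Bolt shear: A_b = π(24)²/4 = 452.39 mm². φR_n = 0.75 × 469 × 452.39 × 3 × 2 = 954.8 kN.
Bearing (8 mm plate, F_u = 400 MPa): end bolts L_c = 56 − 27/2 = 42.5, R_n = min(1.2×42.5×8×400, 2.4×24×8×400) = 163.2 kN/bolt; interior L_c = 71 − 27 = 44, R_n = 168.96 kN/bolt. φR_n = 0.75 × (1×163.2 + 2×168.96) = 375.8 kN.
Tension yield (gross): A_g = 158×8 = 1264 mm². φR_n = 0.90 × 250 × 1264 = 284.4 kN.
Governing: min(954.8, 375.8, 284.4) = 284.4 kN → gross-section yield.

284.4 kN (gross-section yield governs)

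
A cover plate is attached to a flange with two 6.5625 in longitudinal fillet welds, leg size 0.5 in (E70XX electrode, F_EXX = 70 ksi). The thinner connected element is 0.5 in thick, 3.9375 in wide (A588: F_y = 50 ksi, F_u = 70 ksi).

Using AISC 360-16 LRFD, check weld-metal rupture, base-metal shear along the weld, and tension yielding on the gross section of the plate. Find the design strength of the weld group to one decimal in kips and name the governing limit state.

88.6 kips (gross-section yield governs)

Weld metal: throat = 0.707×0.5 = 0.3535 in, L = 2×6.5625 = 13.125 in. φR_n = 0.75 × 0.6 × 70 × 0.3535 × 13.125 = 146.2 kips.
Base metal shear (0.5 in plate): yield φR_n = 1.0×0.6×50×0.5×13.125 = 196.9 kips; rupture φR_n = 0.75×0.6×70×0.5×13.125 = 206.7 kips; take 196.9 kips (yield).
Tension yield (gross): A_g = 3.9375×0.5 = 1.9688 in². φR_n = 0.90 × 50 × 1.9688 = 88.6 kips.
Governing: min(146.2, 196.9, 88.6) = 88.6 kips → gross-section yield.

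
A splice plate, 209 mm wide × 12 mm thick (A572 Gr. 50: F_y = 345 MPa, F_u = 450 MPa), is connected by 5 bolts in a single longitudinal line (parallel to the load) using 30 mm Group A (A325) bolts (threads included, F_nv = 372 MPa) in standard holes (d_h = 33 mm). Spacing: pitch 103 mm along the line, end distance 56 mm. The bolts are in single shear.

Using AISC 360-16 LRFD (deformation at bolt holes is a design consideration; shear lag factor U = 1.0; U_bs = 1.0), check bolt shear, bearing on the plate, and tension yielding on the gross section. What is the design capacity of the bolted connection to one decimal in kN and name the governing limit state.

Bolt shear: A_b = π(30)²/4 = 706.86 mm². φR_n = 0.75 × 372 × 706.86 × 5 × 1 = 986.1 kN.
Bearing (12 mm plate, F_u = 450 MPa): end bolts L_c = 56 − 33/2 = 39.5, R_n = min(1.2×39.5×12×450, 2.4×30×12×450) = 255.96 kN/bolt; interior L_c = 103 − 33 = 70, R_n = 388.8 kN/bolt. φR_n = 0.75 × (1×255.96 + 4×388.8) = 1358.4 kN.
Tension yield (gross): A_g = 209×12 = 2508 mm². φR_n = 0.90 × 345 × 2508 = 778.7 kN.
Governing: min(986.1, 1358.4, 778.7) = 778.7 kN → gross-section yield.

778.7 kN (gross-section yield governs)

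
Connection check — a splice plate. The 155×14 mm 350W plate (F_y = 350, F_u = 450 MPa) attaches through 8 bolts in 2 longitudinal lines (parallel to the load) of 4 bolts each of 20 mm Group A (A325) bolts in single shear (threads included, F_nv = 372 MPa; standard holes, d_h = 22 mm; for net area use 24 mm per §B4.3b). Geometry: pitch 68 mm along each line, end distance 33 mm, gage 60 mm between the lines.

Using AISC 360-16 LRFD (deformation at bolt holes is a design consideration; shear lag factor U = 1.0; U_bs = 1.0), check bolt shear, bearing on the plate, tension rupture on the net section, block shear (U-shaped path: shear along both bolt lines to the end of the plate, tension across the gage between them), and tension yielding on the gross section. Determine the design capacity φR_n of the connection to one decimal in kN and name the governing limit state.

505.6 kN (net-section rupture governs)

Bolt shear: A_b = π(20)²/4 = 314.16 mm². φR_n = 0.75 × 372 × 314.16 × 8 × 1 = 701.2 kN.
Bearing (14 mm plate, F_u = 450 MPa): end bolts L_c = 33 − 22/2 = 22, R_n = min(1.2×22×14×450, 2.4×20×14×450) = 166.32 kN/bolt; interior L_c = 68 − 22 = 46, R_n = 302.4 kN/bolt. φR_n = 0.75 × (2×166.32 + 6×302.4) = 1610.3 kN.
Tension rupture (net): A_n = (155 − 2×24)×14 = 1498 mm² (U = 1.0, A_e = A_n). φR_n = 0.75 × 450 × 1498 = 505.6 kN.
Block shear: shear path 2×[33+3×68] = 2×237 mm, A_gv = 6636, A_nv = 2×(237 − 3.5×24)×14 = 4284 mm²; tension across gage: (60 − 1×24)×14 = 504 mm². R_n = min(0.6×450×4284, 0.6×350×6636) + 1.0×450×504 = min(1156.7, 1393.6) + 226.8 = 1383.5 kN. φR_n = 0.75 × 1383.5 = 1037.6 kN.
Tension yield (gross): A_g = 155×14 = 2170 mm². φR_n = 0.90 × 350 × 2170 = 683.6 kN.
Governing: min(701.2, 1610.3, 505.6, 1037.6, 683.6) = 505.6 kN → net-section rupture.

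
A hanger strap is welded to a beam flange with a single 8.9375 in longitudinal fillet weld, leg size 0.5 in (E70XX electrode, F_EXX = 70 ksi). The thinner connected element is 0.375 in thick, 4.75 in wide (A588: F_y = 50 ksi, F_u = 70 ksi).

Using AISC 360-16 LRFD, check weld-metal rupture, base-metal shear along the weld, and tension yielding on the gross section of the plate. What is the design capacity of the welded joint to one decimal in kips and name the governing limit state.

Weld metal: throat = 0.707×0.5 = 0.3535 in, L = 8.9375 in. φR_n = 0.75 × 0.6 × 70 × 0.3535 × 8.9375 = 99.5 kips.
Base metal shear (0.375 in plate): yield φR_n = 1.0×0.6×50×0.375×8.9375 = 100.5 kips; rupture φR_n = 0.75×0.6×70×0.375×8.9375 = 105.6 kips; take 100.5 kips (yield).
Tension yield (gross): A_g = 4.75×0.375 = 1.7813 in². φR_n = 0.90 × 50 × 1.7813 = 80.2 kips.
Governing: min(99.5, 100.5, 80.2) = 80.2 kips → gross-section yield.

80.2 kips (gross-section yield governs)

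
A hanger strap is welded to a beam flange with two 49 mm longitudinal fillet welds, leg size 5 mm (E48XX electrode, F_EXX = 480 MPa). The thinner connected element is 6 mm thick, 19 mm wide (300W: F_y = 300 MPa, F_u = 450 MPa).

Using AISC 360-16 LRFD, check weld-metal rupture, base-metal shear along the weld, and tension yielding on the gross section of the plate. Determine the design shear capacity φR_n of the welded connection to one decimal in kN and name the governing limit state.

30.8 kN (gross-section yield governs)

Weld metal: throat = 0.707×5 = 3.535 mm, L = 2×49 = 98 mm. φR_n = 0.75 × 0.6 × 480 × 3.535 × 98 = 74.8 kN.
Base metal shear (6 mm plate): yield φR_n = 1.0×0.6×300×6×98 = 105.8 kN; rupture φR_n = 0.75×0.6×450×6×98 = 119.1 kN; take 105.8 kN (yield).
Tension yield (gross): A_g = 19×6 = 114 mm². φR_n = 0.90 × 300 × 114 = 30.8 kN.
Governing: min(74.8, 105.8, 30.8) = 30.8 kN → gross-section yield.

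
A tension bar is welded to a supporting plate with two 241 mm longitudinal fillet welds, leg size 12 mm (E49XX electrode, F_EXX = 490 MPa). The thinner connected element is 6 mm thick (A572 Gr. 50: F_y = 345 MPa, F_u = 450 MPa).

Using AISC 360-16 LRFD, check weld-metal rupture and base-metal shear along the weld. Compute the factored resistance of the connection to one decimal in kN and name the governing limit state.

Weld metal: throat = 0.707×12 = 8.484 mm, L = 2×241 = 482 mm. φR_n = 0.75 × 0.6 × 490 × 8.484 × 482 = 901.7 kN.
Base metal shear (6 mm plate): yield φR_n = 1.0×0.6×345×6×482 = 598.6 kN; rupture φR_n = 0.75×0.6×450×6×482 = 585.6 kN; take 585.6 kN (rupture).
Governing: min(901.7, 585.6) = 585.6 kN → base-metal shear.

585.6 kN (base-metal shear governs)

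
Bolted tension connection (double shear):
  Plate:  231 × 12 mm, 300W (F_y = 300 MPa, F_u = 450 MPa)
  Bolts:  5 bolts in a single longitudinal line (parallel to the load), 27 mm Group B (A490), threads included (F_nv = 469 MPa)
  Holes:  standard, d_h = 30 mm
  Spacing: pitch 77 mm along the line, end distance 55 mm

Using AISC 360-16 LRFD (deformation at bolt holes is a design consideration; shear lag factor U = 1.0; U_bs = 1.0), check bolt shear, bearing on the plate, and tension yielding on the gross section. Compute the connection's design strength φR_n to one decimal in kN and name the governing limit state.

748.4 kN (gross-section yield governs)

Bolt shear: A_b = π(27)²/4 = 572.56 mm². φR_n = 0.75 × 469 × 572.56 × 5 × 2 = 2014.0 kN.
Bearing (12 mm plate, F_u = 450 MPa): end bolts L_c = 55 − 30/2 = 40, R_n = min(1.2×40×12×450, 2.4×27×12×450) = 259.2 kN/bolt; interior L_c = 77 − 30 = 47, R_n = 304.56 kN/bolt. φR_n = 0.75 × (1×259.2 + 4×304.56) = 1108.1 kN.
Tension yield (gross): A_g = 231×12 = 2772 mm². φR_n = 0.90 × 300 × 2772 = 748.4 kN.
Governing: min(2014.0, 1108.1, 748.4) = 748.4 kN → gross-section yield.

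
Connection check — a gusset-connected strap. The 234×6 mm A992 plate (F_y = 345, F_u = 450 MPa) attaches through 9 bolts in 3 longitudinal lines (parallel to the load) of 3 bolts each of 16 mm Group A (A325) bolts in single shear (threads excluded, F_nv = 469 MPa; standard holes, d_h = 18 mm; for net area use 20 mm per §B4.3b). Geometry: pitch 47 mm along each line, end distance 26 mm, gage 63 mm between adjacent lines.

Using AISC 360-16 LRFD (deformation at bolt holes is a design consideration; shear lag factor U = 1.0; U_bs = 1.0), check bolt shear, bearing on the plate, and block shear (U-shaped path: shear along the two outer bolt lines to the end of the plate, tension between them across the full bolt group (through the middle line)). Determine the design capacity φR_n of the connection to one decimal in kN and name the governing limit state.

Bolt shear: A_b = π(16)²/4 = 201.06 mm². φR_n = 0.75 × 469 × 201.06 × 9 × 1 = 636.5 kN.
Bearing (6 mm plate, F_u = 450 MPa): end bolts L_c = 26 − 18/2 = 17, R_n = min(1.2×17×6×450, 2.4×16×6×450) = 55.08 kN/bolt; interior L_c = 47 − 18 = 29, R_n = 93.96 kN/bolt. φR_n = 0.75 × (3×55.08 + 6×93.96) = 546.8 kN.
Block shear: shear path 2×[26+2×47] = 2×120 mm, A_gv = 1440, A_nv = 2×(120 − 2.5×20)×6 = 840 mm²; tension across gage: (126 − 2×20)×6 = 516 mm². R_n = min(0.6×450×840, 0.6×345×1440) + 1.0×450×516 = min(226.8, 298.08) + 232.2 = 459 kN. φR_n = 0.75 × 459 = 344.3 kN.
Governing: min(636.5, 546.8, 344.3) = 344.3 kN → block shear.

344.3 kN (block shear governs)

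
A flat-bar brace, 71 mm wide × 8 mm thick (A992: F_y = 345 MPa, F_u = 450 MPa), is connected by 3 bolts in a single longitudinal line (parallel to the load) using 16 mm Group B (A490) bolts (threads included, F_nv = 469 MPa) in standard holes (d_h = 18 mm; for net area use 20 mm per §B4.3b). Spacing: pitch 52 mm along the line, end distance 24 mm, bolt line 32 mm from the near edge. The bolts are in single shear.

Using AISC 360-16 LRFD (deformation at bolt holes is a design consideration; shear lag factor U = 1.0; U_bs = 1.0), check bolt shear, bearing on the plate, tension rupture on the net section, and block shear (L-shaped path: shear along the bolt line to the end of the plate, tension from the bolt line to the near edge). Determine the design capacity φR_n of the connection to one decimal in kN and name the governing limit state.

137.7 kN (net-section rupture governs)

Bolt shear: A_b = π(16)²/4 = 201.06 mm². φR_n = 0.75 × 469 × 201.06 × 3 × 1 = 212.2 kN.
Bearing (8 mm plate, F_u = 450 MPa): end bolts L_c = 24 − 18/2 = 15, R_n = min(1.2×15×8×450, 2.4×16×8×450) = 64.8 kN/bolt; interior L_c = 52 − 18 = 34, R_n = 138.24 kN/bolt. φR_n = 0.75 × (1×64.8 + 2×138.24) = 256.0 kN.
Tension rupture (net): A_n = (71 − 1×20)×8 = 408 mm² (U = 1.0, A_e = A_n). φR_n = 0.75 × 450 × 408 = 137.7 kN.
Block shear: shear path 1×[24+2×52] = 1×128 mm, A_gv = 1024, A_nv = 1×(128 − 2.5×20)×8 = 624 mm²; tension to near edge: (32 − 0.5×20)×8 = 176 mm². R_n = min(0.6×450×624, 0.6×345×1024) + 1.0×450×176 = min(168.48, 211.97) + 79.2 = 247.68 kN. φR_n = 0.75 × 247.68 = 185.8 kN.
Governing: min(212.2, 256.0, 137.7, 185.8) = 137.7 kN → net-section rupture.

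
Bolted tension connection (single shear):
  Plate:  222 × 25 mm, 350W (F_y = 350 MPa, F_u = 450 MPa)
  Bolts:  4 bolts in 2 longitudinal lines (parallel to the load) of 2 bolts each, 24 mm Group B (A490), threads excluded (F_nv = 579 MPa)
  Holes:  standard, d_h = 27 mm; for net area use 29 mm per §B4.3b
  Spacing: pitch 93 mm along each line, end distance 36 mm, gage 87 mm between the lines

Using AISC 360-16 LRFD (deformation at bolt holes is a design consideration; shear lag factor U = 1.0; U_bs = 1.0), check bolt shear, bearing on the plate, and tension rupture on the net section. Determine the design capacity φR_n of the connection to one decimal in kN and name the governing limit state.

785.8 kN (bolt shear governs)

Bolt shear: A_b = π(24)²/4 = 452.39 mm². φR_n = 0.75 × 579 × 452.39 × 4 × 1 = 785.8 kN.
Bearing (25 mm plate, F_u = 450 MPa): end bolts L_c = 36 − 27/2 = 22.5, R_n = min(1.2×22.5×25×450, 2.4×24×25×450) = 303.75 kN/bolt; interior L_c = 93 − 27 = 66, R_n = 648 kN/bolt. φR_n = 0.75 × (2×303.75 + 2×648) = 1427.6 kN.
Tension rupture (net): A_n = (222 − 2×29)×25 = 4100 mm² (U = 1.0, A_e = A_n). φR_n = 0.75 × 450 × 4100 = 1383.8 kN.
Governing: min(785.8, 1427.6, 1383.8) = 785.8 kN → bolt shear.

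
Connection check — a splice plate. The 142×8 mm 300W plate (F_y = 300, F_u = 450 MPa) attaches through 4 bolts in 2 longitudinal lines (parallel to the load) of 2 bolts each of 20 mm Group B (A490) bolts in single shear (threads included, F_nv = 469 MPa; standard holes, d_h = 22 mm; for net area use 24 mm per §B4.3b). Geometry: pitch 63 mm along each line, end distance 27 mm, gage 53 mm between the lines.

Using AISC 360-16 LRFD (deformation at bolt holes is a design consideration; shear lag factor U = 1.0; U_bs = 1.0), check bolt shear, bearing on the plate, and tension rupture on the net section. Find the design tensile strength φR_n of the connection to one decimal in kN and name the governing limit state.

253.8 kN (net-section rupture governs)

Bolt shear: A_b = π(20)²/4 = 314.16 mm². φR_n = 0.75 × 469 × 314.16 × 4 × 1 = 442.0 kN.
Bearing (8 mm plate, F_u = 450 MPa): end bolts L_c = 27 − 22/2 = 16, R_n = min(1.2×16×8×450, 2.4×20×8×450) = 69.12 kN/bolt; interior L_c = 63 − 22 = 41, R_n = 172.8 kN/bolt. φR_n = 0.75 × (2×69.12 + 2×172.8) = 362.9 kN.
Tension rupture (net): A_n = (142 − 2×24)×8 = 752 mm² (U = 1.0, A_e = A_n). φR_n = 0.75 × 450 × 752 = 253.8 kN.
Governing: min(442.0, 362.9, 253.8) = 253.8 kN → net-section rupture.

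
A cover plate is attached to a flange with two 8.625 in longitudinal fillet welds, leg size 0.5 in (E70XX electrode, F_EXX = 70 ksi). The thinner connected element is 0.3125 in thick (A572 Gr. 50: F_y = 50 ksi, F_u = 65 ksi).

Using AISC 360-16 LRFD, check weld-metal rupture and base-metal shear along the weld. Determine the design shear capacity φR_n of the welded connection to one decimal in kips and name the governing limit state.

Weld metal: throat = 0.707×0.5 = 0.3535 in, L = 2×8.625 = 17.25 in. φR_n = 0.75 × 0.6 × 70 × 0.3535 × 17.25 = 192.1 kips.
Base metal shear (0.3125 in plate): yield φR_n = 1.0×0.6×50×0.3125×17.25 = 161.7 kips; rupture φR_n = 0.75×0.6×65×0.3125×17.25 = 157.7 kips; take 157.7 kips (rupture).
Governing: min(192.1, 157.7) = 157.7 kips → base-metal shear.

157.7 kips (base-metal shear governs)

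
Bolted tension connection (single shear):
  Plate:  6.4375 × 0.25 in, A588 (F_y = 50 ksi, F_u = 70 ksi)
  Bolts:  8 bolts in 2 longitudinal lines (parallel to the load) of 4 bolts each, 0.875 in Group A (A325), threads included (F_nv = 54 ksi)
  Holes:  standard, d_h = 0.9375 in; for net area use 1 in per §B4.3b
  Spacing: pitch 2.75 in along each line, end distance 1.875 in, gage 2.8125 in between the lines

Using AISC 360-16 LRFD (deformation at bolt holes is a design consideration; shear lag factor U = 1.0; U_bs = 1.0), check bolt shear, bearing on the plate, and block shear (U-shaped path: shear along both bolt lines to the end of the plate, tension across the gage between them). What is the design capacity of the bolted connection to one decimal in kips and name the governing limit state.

128.1 kips (block shear governs)

Bolt shear: A_b = π(0.875)²/4 = 0.60132 in². φR_n = 0.75 × 54 × 0.60132 × 8 × 1 = 194.8 kips.
Bearing (0.25 in plate, F_u = 70 ksi): end bolts L_c = 1.875 − 0.9375/2 = 1.40625, R_n = min(1.2×1.40625×0.25×70, 2.4×0.875×0.25×70) = 29.531 kips/bolt; interior L_c = 2.75 − 0.9375 = 1.8125, R_n = 36.75 kips/bolt. φR_n = 0.75 × (2×29.531 + 6×36.75) = 209.7 kips.
Block shear: shear path 2×[1.875+3×2.75] = 2×10.125 in, A_gv = 5.0625, A_nv = 2×(10.125 − 3.5×1)×0.25 = 3.3125 in²; tension across gage: (2.8125 − 1×1)×0.25 = 0.45313 in². R_n = min(0.6×70×3.3125, 0.6×50×5.0625) + 1.0×70×0.45313 = min(139.13, 151.88) + 31.719 = 170.85 kips. φR_n = 0.75 × 170.85 = 128.1 kips.
Governing: min(194.8, 209.7, 128.1) = 128.1 kips → block shear.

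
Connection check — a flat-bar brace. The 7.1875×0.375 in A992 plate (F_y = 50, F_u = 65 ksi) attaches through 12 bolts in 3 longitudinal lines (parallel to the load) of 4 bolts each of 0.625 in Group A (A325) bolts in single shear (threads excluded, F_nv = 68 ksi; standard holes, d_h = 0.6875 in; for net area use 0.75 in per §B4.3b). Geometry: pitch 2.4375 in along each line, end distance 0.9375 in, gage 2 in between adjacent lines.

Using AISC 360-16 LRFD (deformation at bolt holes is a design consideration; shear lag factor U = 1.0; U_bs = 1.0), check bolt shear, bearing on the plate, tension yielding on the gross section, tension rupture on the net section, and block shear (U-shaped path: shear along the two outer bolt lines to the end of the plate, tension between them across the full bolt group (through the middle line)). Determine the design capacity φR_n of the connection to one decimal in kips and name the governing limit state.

Bolt shear: A_b = π(0.625)²/4 = 0.3068 in². φR_n = 0.75 × 68 × 0.3068 × 12 × 1 = 187.8 kips.
Bearing (0.375 in plate, F_u = 65 ksi): end bolts L_c = 0.9375 − 0.6875/2 = 0.59375, R_n = min(1.2×0.59375×0.375×65, 2.4×0.625×0.375×65) = 17.367 kips/bolt; interior L_c = 2.4375 − 0.6875 = 1.75, R_n = 36.563 kips/bolt. φR_n = 0.75 × (3×17.367 + 9×36.563) = 285.9 kips.
Tension yield (gross): A_g = 7.1875×0.375 = 2.6953 in². φR_n = 0.90 × 50 × 2.6953 = 121.3 kips.
Tension rupture (net): A_n = (7.1875 − 3×0.75)×0.375 = 1.8516 in² (U = 1.0, A_e = A_n). φR_n = 0.75 × 65 × 1.8516 = 90.3 kips.
Block shear: shear path 2×[0.9375+3×2.4375] = 2×8.25 in, A_gv = 6.1875, A_nv = 2×(8.25 − 3.5×0.75)×0.375 = 4.2188 in²; tension across gage: (4 − 2×0.75)×0.375 = 0.9375 in². R_n = min(0.6×65×4.2188, 0.6×50×6.1875) + 1.0×65×0.9375 = min(164.53, 185.63) + 60.938 = 225.47 kips. φR_n = 0.75 × 225.47 = 169.1 kips.
Governing: min(187.8, 285.9, 121.3, 90.3, 169.1) = 90.3 kips → net-section rupture.

90.3 kips (net-section rupture governs)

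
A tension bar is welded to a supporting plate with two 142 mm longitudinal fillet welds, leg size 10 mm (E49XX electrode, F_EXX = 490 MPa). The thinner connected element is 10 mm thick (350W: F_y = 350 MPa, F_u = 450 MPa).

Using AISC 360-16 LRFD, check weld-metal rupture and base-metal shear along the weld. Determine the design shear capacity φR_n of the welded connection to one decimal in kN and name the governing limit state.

442.7 kN (weld metal governs)

Weld metal: throat = 0.707×10 = 7.07 mm, L = 2×142 = 284 mm. φR_n = 0.75 × 0.6 × 490 × 7.07 × 284 = 442.7 kN.
Base metal shear (10 mm plate): yield φR_n = 1.0×0.6×350×10×284 = 596.4 kN; rupture φR_n = 0.75×0.6×450×10×284 = 575.1 kN; take 575.1 kN (rupture).
Governing: min(442.7, 575.1) = 442.7 kN → weld metal.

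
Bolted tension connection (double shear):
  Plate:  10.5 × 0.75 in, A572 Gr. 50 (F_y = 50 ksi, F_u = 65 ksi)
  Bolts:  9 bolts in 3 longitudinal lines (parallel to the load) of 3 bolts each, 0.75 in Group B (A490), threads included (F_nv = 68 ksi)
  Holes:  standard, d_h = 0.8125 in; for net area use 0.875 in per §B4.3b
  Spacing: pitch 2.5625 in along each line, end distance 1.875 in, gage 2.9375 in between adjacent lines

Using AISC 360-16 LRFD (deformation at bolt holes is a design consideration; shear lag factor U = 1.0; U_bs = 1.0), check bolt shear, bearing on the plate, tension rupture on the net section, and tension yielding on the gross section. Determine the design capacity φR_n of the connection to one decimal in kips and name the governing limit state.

Bolt shear: A_b = π(0.75)²/4 = 0.44179 in². φR_n = 0.75 × 68 × 0.44179 × 9 × 2 = 405.6 kips.
Bearing (0.75 in plate, F_u = 65 ksi): end bolts L_c = 1.875 − 0.8125/2 = 1.46875, R_n = min(1.2×1.46875×0.75×65, 2.4×0.75×0.75×65) = 85.922 kips/bolt; interior L_c = 2.5625 − 0.8125 = 1.75, R_n = 87.75 kips/bolt. φR_n = 0.75 × (3×85.922 + 6×87.75) = 588.2 kips.
Tension rupture (net): A_n = (10.5 − 3×0.875)×0.75 = 5.9063 in² (U = 1.0, A_e = A_n). φR_n = 0.75 × 65 × 5.9063 = 287.9 kips.
Tension yield (gross): A_g = 10.5×0.75 = 7.875 in². φR_n = 0.90 × 50 × 7.875 = 354.4 kips.
Governing: min(405.6, 588.2, 287.9, 354.4) = 287.9 kips → net-section rupture.

287.9 kips (net-section rupture governs)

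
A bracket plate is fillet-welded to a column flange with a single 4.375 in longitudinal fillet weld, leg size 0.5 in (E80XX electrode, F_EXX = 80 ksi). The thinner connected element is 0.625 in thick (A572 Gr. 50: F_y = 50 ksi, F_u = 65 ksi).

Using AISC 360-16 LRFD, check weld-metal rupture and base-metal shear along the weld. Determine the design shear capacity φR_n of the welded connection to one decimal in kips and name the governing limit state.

Weld metal: throat = 0.707×0.5 = 0.3535 in, L = 4.375 in. φR_n = 0.75 × 0.6 × 80 × 0.3535 × 4.375 = 55.7 kips.
Base metal shear (0.625 in plate): yield φR_n = 1.0×0.6×50×0.625×4.375 = 82.0 kips; rupture φR_n = 0.75×0.6×65×0.625×4.375 = 80.0 kips; take 80.0 kips (rupture).
Governing: min(55.7, 80.0) = 55.7 kips → weld metal.

55.7 kips (weld metal governs)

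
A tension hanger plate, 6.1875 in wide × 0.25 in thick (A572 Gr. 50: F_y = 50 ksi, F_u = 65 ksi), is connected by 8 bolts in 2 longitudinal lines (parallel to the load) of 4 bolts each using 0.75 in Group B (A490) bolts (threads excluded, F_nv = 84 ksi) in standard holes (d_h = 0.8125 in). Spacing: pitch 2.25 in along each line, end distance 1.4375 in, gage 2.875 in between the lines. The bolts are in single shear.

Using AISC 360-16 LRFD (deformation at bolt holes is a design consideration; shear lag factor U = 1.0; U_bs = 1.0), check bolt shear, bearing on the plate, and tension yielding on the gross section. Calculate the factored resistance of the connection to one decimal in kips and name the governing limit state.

69.6 kips (gross-section yield governs)

Bolt shear: A_b = π(0.75)²/4 = 0.44179 in². φR_n = 0.75 × 84 × 0.44179 × 8 × 1 = 222.7 kips.
Bearing (0.25 in plate, F_u = 65 ksi): end bolts L_c = 1.4375 − 0.8125/2 = 1.03125, R_n = min(1.2×1.03125×0.25×65, 2.4×0.75×0.25×65) = 20.109 kips/bolt; interior L_c = 2.25 − 0.8125 = 1.4375, R_n = 28.031 kips/bolt. φR_n = 0.75 × (2×20.109 + 6×28.031) = 156.3 kips.
Tension yield (gross): A_g = 6.1875×0.25 = 1.5469 in². φR_n = 0.90 × 50 × 1.5469 = 69.6 kips.
Governing: min(222.7, 156.3, 69.6) = 69.6 kips → gross-section yield.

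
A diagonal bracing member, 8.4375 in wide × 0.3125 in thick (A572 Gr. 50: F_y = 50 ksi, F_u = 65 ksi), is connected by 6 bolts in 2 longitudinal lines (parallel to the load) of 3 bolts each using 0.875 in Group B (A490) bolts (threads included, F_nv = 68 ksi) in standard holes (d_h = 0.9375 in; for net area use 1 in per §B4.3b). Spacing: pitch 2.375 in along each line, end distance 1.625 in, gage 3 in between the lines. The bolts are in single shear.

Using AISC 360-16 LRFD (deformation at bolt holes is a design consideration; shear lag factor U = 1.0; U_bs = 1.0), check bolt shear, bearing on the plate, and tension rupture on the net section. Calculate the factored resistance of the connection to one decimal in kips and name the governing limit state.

98.1 kips (net-section rupture governs)

Bolt shear: A_b = π(0.875)²/4 = 0.60132 in². φR_n = 0.75 × 68 × 0.60132 × 6 × 1 = 184.0 kips.
Bearing (0.3125 in plate, F_u = 65 ksi): end bolts L_c = 1.625 − 0.9375/2 = 1.15625, R_n = min(1.2×1.15625×0.3125×65, 2.4×0.875×0.3125×65) = 28.184 kips/bolt; interior L_c = 2.375 − 0.9375 = 1.4375, R_n = 35.039 kips/bolt. φR_n = 0.75 × (2×28.184 + 4×35.039) = 147.4 kips.
Tension rupture (net): A_n = (8.4375 − 2×1)×0.3125 = 2.0117 in² (U = 1.0, A_e = A_n). φR_n = 0.75 × 65 × 2.0117 = 98.1 kips.
Governing: min(184.0, 147.4, 98.1) = 98.1 kips → net-section rupture.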